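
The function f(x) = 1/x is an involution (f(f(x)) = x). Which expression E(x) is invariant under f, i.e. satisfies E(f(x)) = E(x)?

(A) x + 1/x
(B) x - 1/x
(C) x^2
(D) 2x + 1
A

Replace x by f(x) = 1/x in each option and simplify. As a quick numerical cross-check, also compare E(5) with E(f(5)) = E(1/5).

(A) x + 1/x  ->  (1/x) + 1/(1/x), which simplifies back to x + 1/x; check: E(5) = 26/5, E(1/5) = 26/5.   [invariant]
(B) x - 1/x  ->  (1/x) - 1/(1/x) = -x + 1/x; check: E(5) = 24/5 but E(1/5) = -24/5.   [not invariant]
(C) x^2  ->  (1/x)^2 = x^(-2); check: E(5) = 25 but E(1/5) = 1/25.   [not invariant]
(D) 2x + 1  ->  2(1/x) + 1 = (x + 2)/x; check: E(5) = 11 but E(1/5) = 7/5.   [not invariant]

Only (A) is unchanged. E is symmetric under swapping x with f(x) = 1/x, which is exactly what an involution does.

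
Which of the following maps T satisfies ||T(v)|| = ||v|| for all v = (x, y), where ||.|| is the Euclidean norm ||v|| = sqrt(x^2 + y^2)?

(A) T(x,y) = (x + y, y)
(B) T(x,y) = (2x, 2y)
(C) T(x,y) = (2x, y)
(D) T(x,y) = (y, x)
D

A transformation preserves a norm if ||T(v)|| = ||v|| for every v; a single vector where the norm changes rules an option out.

(A) T(x,y) = (x + y, y): v = (0, 1) has norm sqrt((0)^2 + (1)^2) = 1, but T(v) = (1, 1) has norm sqrt(2) -- not preserved.
(B) T(x,y) = (2x, 2y): v = (1, 0) has norm sqrt((1)^2 + (0)^2) = 1, but T(v) = (2, 0) has norm 2 -- not preserved.
(C) T(x,y) = (2x, y): v = (1, 0) has norm sqrt((1)^2 + (0)^2) = 1, but T(v) = (2, 0) has norm 2 -- not preserved.
(D) T(x,y) = (y, x): preserves the norm -- it is an orthogonal map (a rotation/reflection), and (y)^2 + (x)^2 simplifies to x^2 + y^2.

Therefore the answer is (D).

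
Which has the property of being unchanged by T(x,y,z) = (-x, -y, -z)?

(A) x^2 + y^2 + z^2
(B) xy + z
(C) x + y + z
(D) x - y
A

Apply T(x,y,z) = (-x, -y, -z) to each option, i.e. replace (x, y, z) by the transformed coordinates.
Substitute the transformed coordinates into each option and compare with the original:
(A) x^2 + y^2 + z^2  ->  (-x)^2 + (-y)^2 + (-z)^2 = x^2 + y^2 + z^2   [equals x^2 + y^2 + z^2: invariant]
(B) xy + z  ->  (-x)(-y) + (-z) = xy - z   [differs from xy + z: not invariant]
(C) x + y + z  ->  (-x) + (-y) + (-z) = -x - y - z   [differs from x + y + z: not invariant]
(D) x - y  ->  (-x) - (-y) = -x + y   [differs from x - y: not invariant]

Only option (A), x^2 + y^2 + z^2, is unchanged by the transformation.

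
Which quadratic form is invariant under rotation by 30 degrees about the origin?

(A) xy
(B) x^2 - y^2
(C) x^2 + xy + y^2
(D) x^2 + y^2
D

Rotation by 30 degrees sends (x, y) to (sqrt(3)x/2 - y/2, x/2 + sqrt(3)y/2).
Substitute the transformed coordinates into each option and compare with the original:
(A) xy  ->  (sqrt(3)x/2 - y/2)(x/2 + sqrt(3)y/2) = sqrt(3)x^2/4 + xy/2 - sqrt(3)y^2/4   [differs from xy: not invariant]
(B) x^2 - y^2  ->  (sqrt(3)x/2 - y/2)^2 - (x/2 + sqrt(3)y/2)^2 = x^2/2 - sqrt(3)xy - y^2/2   [differs from x^2 - y^2: not invariant]
(C) x^2 + xy + y^2  ->  (sqrt(3)x/2 - y/2)^2 + (sqrt(3)x/2 - y/2)(x/2 + sqrt(3)y/2) + (x/2 + sqrt(3)y/2)^2 = sqrt(3)x^2/4 + x^2 + xy/2 - sqrt(3)y^2/4 + y^2   [differs from x^2 + xy + y^2: not invariant]
(D) x^2 + y^2  ->  (sqrt(3)x/2 - y/2)^2 + (x/2 + sqrt(3)y/2)^2 = x^2 + y^2   [equals x^2 + y^2: invariant]

Only option (D), x^2 + y^2, is unchanged by the transformation.
x^2 + y^2 is the squared distance from the origin, which rotations preserve.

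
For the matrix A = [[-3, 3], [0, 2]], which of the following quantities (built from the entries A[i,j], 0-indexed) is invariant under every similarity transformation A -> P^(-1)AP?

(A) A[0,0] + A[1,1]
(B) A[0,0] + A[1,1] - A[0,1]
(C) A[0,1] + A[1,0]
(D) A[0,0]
A

A[0,0] + A[1,1] is the trace of A. By the cyclic property of the trace, tr(P^(-1)AP) = tr(APP^(-1)) = tr(A), so it is the same for every matrix similar to A.

The other combinations are not similarity invariants. For example, take P = [[2, 1], [1, 1]] (det P = 1), so P^(-1) = [[1, -1], [-1, 2]] and
B = P^(-1)AP = [[-5, -2], [7, 4]].
Evaluating each option on A and on B:
(A) A[0,0] + A[1,1]: -1 for A, -1 for B -> unchanged
(B) A[0,0] + A[1,1] - A[0,1]: -4 for A, 1 for B -> changes
(C) A[0,1] + A[1,0]: 3 for A, 5 for B -> changes
(D) A[0,0]: -3 for A, -5 for B -> changes

Only (A) A[0,0] + A[1,1] = -1 survives (and it does so for every P, not just this one), so it is the invariant.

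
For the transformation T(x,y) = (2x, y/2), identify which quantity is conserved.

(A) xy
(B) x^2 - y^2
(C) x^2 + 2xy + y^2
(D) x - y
A

An expression E(x,y) is invariant under T if E(T(x,y)) = E(x,y). Here T(x,y) = (2x, y/2).
Substitute the transformed coordinates into each option and compare with the original:
(A) xy  ->  (2x)(y/2) = xy   [equals xy: invariant]
(B) x^2 - y^2  ->  (2x)^2 - (y/2)^2 = 4x^2 - y^2/4   [differs from x^2 - y^2: not invariant]
(C) x^2 + 2xy + y^2  ->  (2x)^2 + 2(2x)(y/2) + (y/2)^2 = 4x^2 + 2xy + y^2/4   [differs from x^2 + 2xy + y^2: not invariant]
(D) x - y  ->  (2x) - (y/2) = 2x - y/2   [differs from x - y: not invariant]

Only option (A), xy, is unchanged by the transformation.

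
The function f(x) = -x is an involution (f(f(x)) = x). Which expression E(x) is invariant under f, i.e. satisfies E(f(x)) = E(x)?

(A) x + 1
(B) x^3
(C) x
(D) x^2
D

Replace x by f(x) = -x in each option and simplify. As a quick numerical cross-check, also compare E(5) with E(f(5)) = E(-5).

(A) x + 1  ->  (-x) + 1 = 1 - x; check: E(5) = 6 but E(-5) = -4.   [not invariant]
(B) x^3  ->  (-x)^3 = -x^3; check: E(5) = 125 but E(-5) = -125.   [not invariant]
(C) x  ->  (-x) = -x; check: E(5) = 5 but E(-5) = -5.   [not invariant]
(D) x^2  ->  (-x)^2, which simplifies back to x^2; check: E(5) = 25, E(-5) = 25.   [invariant]

Only (D) is unchanged. E is symmetric under swapping x with f(x) = -x, which is exactly what an involution does.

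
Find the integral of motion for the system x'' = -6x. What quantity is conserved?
E = (x')^2 + 6x^2

Multiply the equation by x':
x' * x'' = -6x * x'
The left side is d/dt[(x')^2/2] and the right side is d/dt[-6x^2/2], so
d/dt[(x')^2/2 + 6x^2/2] = 0, i.e. (x')^2/2 + 6x^2/2 = constant.
Multiplying by 2, the integral of motion is E = (x')^2 + 6x^2.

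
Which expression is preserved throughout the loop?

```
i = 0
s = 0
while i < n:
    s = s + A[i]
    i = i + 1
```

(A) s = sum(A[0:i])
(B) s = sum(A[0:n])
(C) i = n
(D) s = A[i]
A

A loop invariant must hold before the first iteration and be re-established by every execution of the body.

(A) s = sum(A[0:i]): Initially i = 0 and s = 0 = sum of the empty slice A[0:0]. If s = sum(A[0:i]) holds at the top of an iteration, the body sets s to sum(A[0:i]) + A[i] = sum(A[0:i+1]) and then i to i+1, so s = sum(A[0:i]) holds again. At exit i = n, giving s = sum(A[0:n]).

The other options fail:
(B) s = sum(A[0:n]): false before the loop (s = 0, not the full sum) -- it only becomes true at exit.
(C) i = n: false initially (i = 0); it is the exit condition, not an invariant.
(D) s = A[i]: after the first iteration s = A[0] but i = 1, so s = A[i] compares s with the wrong element (and fails in general).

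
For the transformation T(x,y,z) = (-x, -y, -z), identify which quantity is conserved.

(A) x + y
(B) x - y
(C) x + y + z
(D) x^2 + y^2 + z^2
D

Apply T(x,y,z) = (-x, -y, -z) to each option, i.e. replace (x, y, z) by the transformed coordinates.
Substitute the transformed coordinates into each option and compare with the original:
(A) x + y  ->  (-x) + (-y) = -x - y   [differs from x + y: not invariant]
(B) x - y  ->  (-x) - (-y) = -x + y   [differs from x - y: not invariant]
(C) x + y + z  ->  (-x) + (-y) + (-z) = -x - y - z   [differs from x + y + z: not invariant]
(D) x^2 + y^2 + z^2  ->  (-x)^2 + (-y)^2 + (-z)^2 = x^2 + y^2 + z^2   [equals x^2 + y^2 + z^2: invariant]

Only option (D), x^2 + y^2 + z^2, is unchanged by the transformation.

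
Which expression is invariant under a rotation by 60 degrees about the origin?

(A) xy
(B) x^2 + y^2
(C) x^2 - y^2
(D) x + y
B

A rotation by 60 degrees sends (x, y) to (x/2 - sqrt(3)y/2, sqrt(3)x/2 + y/2).
Substitute the transformed coordinates into each option and compare with the original:
(A) xy  ->  (x/2 - sqrt(3)y/2)(sqrt(3)x/2 + y/2) = sqrt(3)x^2/4 - xy/2 - sqrt(3)y^2/4   [differs from xy: not invariant]
(B) x^2 + y^2  ->  (x/2 - sqrt(3)y/2)^2 + (sqrt(3)x/2 + y/2)^2 = x^2 + y^2   [equals x^2 + y^2: invariant]
(C) x^2 - y^2  ->  (x/2 - sqrt(3)y/2)^2 - (sqrt(3)x/2 + y/2)^2 = -x^2/2 - sqrt(3)xy + y^2/2   [differs from x^2 - y^2: not invariant]
(D) x + y  ->  (x/2 - sqrt(3)y/2) + (sqrt(3)x/2 + y/2) = x/2 + sqrt(3)x/2 - sqrt(3)y/2 + y/2   [differs from x + y: not invariant]

Only option (B), x^2 + y^2, is unchanged by the transformation.
Geometrically, x^2 + y^2 is the squared distance from the origin, which every rotation about the origin preserves.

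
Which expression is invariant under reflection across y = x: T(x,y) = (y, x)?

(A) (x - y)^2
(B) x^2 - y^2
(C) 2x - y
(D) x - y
A

The map is reflection across y = x: T(x,y) = (y, x).
Substitute the transformed coordinates into each option and compare with the original:
(A) (x - y)^2  ->  ((y) - (x))^2 = x^2 - 2xy + y^2   [equals (x - y)^2: invariant]
(B) x^2 - y^2  ->  (y)^2 - (x)^2 = -x^2 + y^2   [differs from x^2 - y^2: not invariant]
(C) 2x - y  ->  2(y) - (x) = -x + 2y   [differs from 2x - y: not invariant]
(D) x - y  ->  (y) - (x) = -x + y   [differs from x - y: not invariant]

Only option (A), (x - y)^2, is unchanged by the transformation.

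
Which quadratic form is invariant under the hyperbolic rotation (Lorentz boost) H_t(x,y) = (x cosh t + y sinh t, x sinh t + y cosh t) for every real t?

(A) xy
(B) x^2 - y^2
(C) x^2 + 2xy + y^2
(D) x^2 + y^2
B

Write x' = x cosh t + y sinh t, y' = x sinh t + y cosh t and substitute into each option:
(A) xy: (x cosh t + y sinh t)(x sinh t + y cosh t) = xy(cosh^2 t + sinh^2 t) + (x^2 + y^2) sinh t cosh t = xy cosh 2t + (x^2 + y^2)(sinh 2t)/2   [not invariant for t != 0]
(B) x^2 - y^2: (x cosh t + y sinh t)^2 - (x sinh t + y cosh t)^2 = x^2(cosh^2 t - sinh^2 t) + 2xy(cosh t sinh t - sinh t cosh t) + y^2(sinh^2 t - cosh^2 t) = x^2 - y^2   [invariant, using cosh^2 t - sinh^2 t = 1]
(C) x^2 + 2xy + y^2: (x' + y')^2 with x' + y' = (x + y)(cosh t + sinh t) = (x + y)e^t, so it becomes (x + y)^2 e^(2t)   [not invariant for t != 0]
(D) x^2 + y^2: (x cosh t + y sinh t)^2 + (x sinh t + y cosh t)^2 = (x^2 + y^2)(cosh^2 t + sinh^2 t) + 4xy sinh t cosh t = (x^2 + y^2) cosh 2t + 2xy sinh 2t   [not invariant for t != 0]

Only (B) x^2 - y^2 is unchanged; it is the Minkowski form preserved by Lorentz boosts, just as x^2 + y^2 is preserved by ordinary rotations.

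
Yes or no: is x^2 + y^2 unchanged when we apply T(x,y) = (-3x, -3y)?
No

Substitute T(x,y) = (-3x, -3y) into the expression and compare with the original.

Original: x^2 + y^2
After applying T: (-3x)^2 + (-3y)^2 = 9x^2 + 9y^2

This differs from the original x^2 + y^2 (difference: 8x^2 + 8y^2), so the expression is NOT invariant.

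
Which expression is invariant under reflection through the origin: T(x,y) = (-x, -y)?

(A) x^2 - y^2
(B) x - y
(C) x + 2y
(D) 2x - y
A

The map is reflection through the origin: T(x,y) = (-x, -y).
Substitute the transformed coordinates into each option and compare with the original:
(A) x^2 - y^2  ->  (-x)^2 - (-y)^2 = x^2 - y^2   [equals x^2 - y^2: invariant]
(B) x - y  ->  (-x) - (-y) = -x + y   [differs from x - y: not invariant]
(C) x + 2y  ->  (-x) + 2(-y) = -x - 2y   [differs from x + 2y: not invariant]
(D) 2x - y  ->  2(-x) - (-y) = -2x + y   [differs from 2x - y: not invariant]

Only option (A), x^2 - y^2, is unchanged by the transformation.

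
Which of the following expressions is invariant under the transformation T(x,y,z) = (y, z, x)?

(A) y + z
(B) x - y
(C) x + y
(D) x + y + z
D

Apply T(x,y,z) = (y, z, x) to each option, i.e. replace (x, y, z) by the transformed coordinates.
Substitute the transformed coordinates into each option and compare with the original:
(A) y + z  ->  (z) + (x) = x + z   [differs from y + z: not invariant]
(B) x - y  ->  (y) - (z) = y - z   [differs from x - y: not invariant]
(C) x + y  ->  (y) + (z) = y + z   [differs from x + y: not invariant]
(D) x + y + z  ->  (y) + (z) + (x) = x + y + z   [equals x + y + z: invariant]

Only option (D), x + y + z, is unchanged by the transformation.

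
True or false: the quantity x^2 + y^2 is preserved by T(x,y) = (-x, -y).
True

Substitute T(x,y) = (-x, -y) into the expression and compare with the original.

Original: x^2 + y^2
After applying T: (-x)^2 + (-y)^2 = x^2 + y^2

This is identical to the original x^2 + y^2, so the expression is invariant.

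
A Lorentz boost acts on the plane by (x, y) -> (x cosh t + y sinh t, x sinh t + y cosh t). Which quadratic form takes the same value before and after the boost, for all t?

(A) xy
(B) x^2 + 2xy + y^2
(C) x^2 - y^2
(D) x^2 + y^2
C

Write x' = x cosh t + y sinh t, y' = x sinh t + y cosh t and substitute into each option:
(A) xy: (x cosh t + y sinh t)(x sinh t + y cosh t) = xy(cosh^2 t + sinh^2 t) + (x^2 + y^2) sinh t cosh t = xy cosh 2t + (x^2 + y^2)(sinh 2t)/2   [not invariant for t != 0]
(B) x^2 + 2xy + y^2: (x' + y')^2 with x' + y' = (x + y)(cosh t + sinh t) = (x + y)e^t, so it becomes (x + y)^2 e^(2t)   [not invariant for t != 0]
(C) x^2 - y^2: (x cosh t + y sinh t)^2 - (x sinh t + y cosh t)^2 = x^2(cosh^2 t - sinh^2 t) + 2xy(cosh t sinh t - sinh t cosh t) + y^2(sinh^2 t - cosh^2 t) = x^2 - y^2   [invariant, using cosh^2 t - sinh^2 t = 1]
(D) x^2 + y^2: (x cosh t + y sinh t)^2 + (x sinh t + y cosh t)^2 = (x^2 + y^2)(cosh^2 t + sinh^2 t) + 4xy sinh t cosh t = (x^2 + y^2) cosh 2t + 2xy sinh 2t   [not invariant for t != 0]

Only (C) x^2 - y^2 is unchanged; it is the Minkowski form preserved by Lorentz boosts, just as x^2 + y^2 is preserved by ordinary rotations.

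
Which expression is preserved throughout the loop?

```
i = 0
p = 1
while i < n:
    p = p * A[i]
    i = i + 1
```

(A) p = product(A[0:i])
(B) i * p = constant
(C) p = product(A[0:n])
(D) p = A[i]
A

A loop invariant must hold before the first iteration and be re-established by every execution of the body.

(A) p = product(A[0:i]): Initially i = 0 and p = 1 = product of the empty slice A[0:0]. If p = product(A[0:i]) holds at the top of an iteration, the body sets p to product(A[0:i]) * A[i] = product(A[0:i+1]) and then i to i+1, so the property is restored. At exit i = n, giving p = product(A[0:n]).

The other options fail:
(B) i * p = constant: initially i * p = 0, but after one iteration it is 1 * A[0], which is nonzero in general.
(C) p = product(A[0:n]): false before the loop (p = 1, not the full product) -- it only becomes true at exit.
(D) p = A[i]: after the first iteration p = A[0] but i = 1; in general p is a product of several elements, not a single one.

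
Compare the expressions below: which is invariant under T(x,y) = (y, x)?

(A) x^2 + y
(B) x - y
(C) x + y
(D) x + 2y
C

An expression E(x,y) is invariant under T if E(T(x,y)) = E(x,y). Here T(x,y) = (y, x).
Substitute the transformed coordinates into each option and compare with the original:
(A) x^2 + y  ->  (y)^2 + (x) = x + y^2   [differs from x^2 + y: not invariant]
(B) x - y  ->  (y) - (x) = -x + y   [differs from x - y: not invariant]
(C) x + y  ->  (y) + (x) = x + y   [equals x + y: invariant]
(D) x + 2y  ->  (y) + 2(x) = 2x + y   [differs from x + 2y: not invariant]

Only option (C), x + y, is unchanged by the transformation.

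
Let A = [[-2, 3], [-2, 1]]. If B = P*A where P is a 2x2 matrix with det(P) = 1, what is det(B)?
4

By the multiplicative property of determinants, det(B) = det(P*A) = det(P) * det(A) = det(A),
so the determinant is invariant under multiplication by any determinant-1 matrix; we just need det(A).

det(A) = (-2)(1) - (3)(-2) = -2 - (-6) = 4

Therefore det(B) = 1 * 4 = 4.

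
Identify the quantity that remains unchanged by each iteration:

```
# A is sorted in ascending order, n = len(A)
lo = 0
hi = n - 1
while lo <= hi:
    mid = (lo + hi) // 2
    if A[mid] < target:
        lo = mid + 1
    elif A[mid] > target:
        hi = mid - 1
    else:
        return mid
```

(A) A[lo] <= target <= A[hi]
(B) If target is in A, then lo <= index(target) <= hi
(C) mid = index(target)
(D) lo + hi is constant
B

A loop invariant must hold before the first iteration and be re-established by every execution of the body.

(B) If target is in A, then lo <= index(target) <= hi: Before the loop [lo, hi] = [0, n-1] covers every index. When A[mid] < target, sortedness puts target strictly to the right of mid, so setting lo = mid + 1 keeps index(target) in [lo, hi]; symmetrically for hi = mid - 1. Hence 'if target is in A then lo <= index(target) <= hi' holds after every iteration, and when lo > hi it proves target is absent.

The other options fail:
(A) A[lo] <= target <= A[hi]: fails when target is not in A (e.g. target < A[0] already violates it before the loop), so it is not maintained in general.
(C) mid = index(target): mid is just the current probe; it equals index(target) only on the iteration that returns.
(D) lo + hi is constant: each iteration moves exactly one of lo, hi, so lo + hi changes (e.g. 0 + (n-1) becomes (mid+1) + (n-1)).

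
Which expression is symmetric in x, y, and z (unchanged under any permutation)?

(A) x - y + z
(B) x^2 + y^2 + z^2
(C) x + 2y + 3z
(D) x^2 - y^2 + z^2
B

A symmetric expression is unchanged when the variables are permuted; here the transformation to test is the swap (x, y) -> (y, x).
A symmetric expression must survive every permutation; the single swap x <-> y already eliminates the distractors, and the keyed expression is also unchanged by x <-> z and y <-> z (each variable enters it in exactly the same way).
Substitute the transformed coordinates into each option and compare with the original:
(A) x - y + z  ->  (y) - (x) + z = -x + y + z   [differs from x - y + z: not invariant]
(B) x^2 + y^2 + z^2  ->  (y)^2 + (x)^2 + z^2 = x^2 + y^2 + z^2   [equals x^2 + y^2 + z^2: invariant]
(C) x + 2y + 3z  ->  (y) + 2(x) + 3z = 2x + y + 3z   [differs from x + 2y + 3z: not invariant]
(D) x^2 - y^2 + z^2  ->  (y)^2 - (x)^2 + z^2 = -x^2 + y^2 + z^2   [differs from x^2 - y^2 + z^2: not invariant]

Only option (B), x^2 + y^2 + z^2, is unchanged by the transformation.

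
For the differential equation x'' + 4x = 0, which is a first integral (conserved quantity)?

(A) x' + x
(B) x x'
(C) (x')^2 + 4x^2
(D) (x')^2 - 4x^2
C

A first integral I satisfies dI/dt = 0 along every solution. Differentiate each option and use the equation of motion:
(A) d/dt[x' + x] = x'' + x' = -4x + x', not identically 0
(B) d/dt[x x'] = (x')^2 + x x'' = (x')^2 - 4x^2, not identically 0
(C) d/dt[(x')^2 + 4x^2] = 2x'x'' + 8x x' = 2x'(-4x) + 8x x' = 0
(D) d/dt[(x')^2 - 4x^2] = 2x'x'' - 8x x' = -16x x', not identically 0

Only (C) has zero time-derivative. So the energy-like quantity (x')^2 + 4x^2 is the first integral.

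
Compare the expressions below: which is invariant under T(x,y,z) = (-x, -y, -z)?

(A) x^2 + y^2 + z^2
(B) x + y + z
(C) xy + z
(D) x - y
A

Apply T(x,y,z) = (-x, -y, -z) to each option, i.e. replace (x, y, z) by the transformed coordinates.
Substitute the transformed coordinates into each option and compare with the original:
(A) x^2 + y^2 + z^2  ->  (-x)^2 + (-y)^2 + (-z)^2 = x^2 + y^2 + z^2   [equals x^2 + y^2 + z^2: invariant]
(B) x + y + z  ->  (-x) + (-y) + (-z) = -x - y - z   [differs from x + y + z: not invariant]
(C) xy + z  ->  (-x)(-y) + (-z) = xy - z   [differs from xy + z: not invariant]
(D) x - y  ->  (-x) - (-y) = -x + y   [differs from x - y: not invariant]

Only option (A), x^2 + y^2 + z^2, is unchanged by the transformation.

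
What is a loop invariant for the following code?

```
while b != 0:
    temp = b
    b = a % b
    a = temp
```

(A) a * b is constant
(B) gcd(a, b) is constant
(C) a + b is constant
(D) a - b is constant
B

A loop invariant must hold before the first iteration and be re-established by every execution of the body.

(B) gcd(a, b) is constant: One iteration replaces (a, b) by (b, a mod b). Since a mod b = a - q*b for an integer q, any common divisor of a and b divides b and a mod b, and conversely; hence gcd(b, a mod b) = gcd(a, b). For instance (17, 11) -> (11, 6) keeps gcd = 1. At exit b = 0 and a = gcd of the original inputs.

The other options fail:
(A) a * b is constant: e.g. (a, b) = (17, 11) -> (11, 6): the product goes from 187 to 66.
(C) a + b is constant: e.g. (a, b) = (17, 11) -> (11, 6): the sum goes from 28 to 17.
(D) a - b is constant: e.g. (a, b) = (17, 11) -> (11, 6): the difference goes from 6 to 5.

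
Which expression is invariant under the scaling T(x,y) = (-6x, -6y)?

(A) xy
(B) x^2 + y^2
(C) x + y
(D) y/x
D

Under the uniform scaling T(x,y) = (-6x, -6y):
Substitute the transformed coordinates into each option and compare with the original:
(A) xy  ->  (-6x)(-6y) = 36xy   [differs from xy: not invariant]
(B) x^2 + y^2  ->  (-6x)^2 + (-6y)^2 = 36x^2 + 36y^2   [differs from x^2 + y^2: not invariant]
(C) x + y  ->  (-6x) + (-6y) = -6x - 6y   [differs from x + y: not invariant]
(D) y/x  ->  (-6y)/(-6x) = y/x   [equals y/x: invariant]

Only option (D), y/x, is unchanged by the transformation.
The common factor -6 cancels in a ratio of coordinates, while sums, products and sums of squares pick up factors of -6 or 36.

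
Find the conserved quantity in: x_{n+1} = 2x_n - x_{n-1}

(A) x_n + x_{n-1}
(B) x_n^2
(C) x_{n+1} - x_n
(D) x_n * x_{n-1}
C

For the recurrence x_{n+1} = 2x_n - x_{n-1}:

If x_{n+1} = 2x_n - x_{n-1}, then:
x_{n+1} - x_n = x_n - x_{n-1}
The first difference is constant throughout the sequence.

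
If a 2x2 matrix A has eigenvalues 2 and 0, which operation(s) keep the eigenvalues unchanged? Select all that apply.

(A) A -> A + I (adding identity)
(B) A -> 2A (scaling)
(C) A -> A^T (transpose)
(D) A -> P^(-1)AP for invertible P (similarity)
C and D

Eigenvalues are preserved by:
1. Similarity transformations: A -> P^(-1)AP (same characteristic polynomial)
2. Transpose: A^T has the same eigenvalues as A

Eigenvalues are NOT preserved by:
- Adding identity: eigenvalues become 2+1, 0+1
- Scaling: eigenvalues become 4, 0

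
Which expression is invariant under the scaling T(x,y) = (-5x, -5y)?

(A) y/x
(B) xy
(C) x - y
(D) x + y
A

Under the uniform scaling T(x,y) = (-5x, -5y):
Substitute the transformed coordinates into each option and compare with the original:
(A) y/x  ->  (-5y)/(-5x) = y/x   [equals y/x: invariant]
(B) xy  ->  (-5x)(-5y) = 25xy   [differs from xy: not invariant]
(C) x - y  ->  (-5x) - (-5y) = -5x + 5y   [differs from x - y: not invariant]
(D) x + y  ->  (-5x) + (-5y) = -5x - 5y   [differs from x + y: not invariant]

Only option (A), y/x, is unchanged by the transformation.
The common factor -5 cancels in a ratio of coordinates, while sums, products and sums of squares pick up factors of -5 or 25.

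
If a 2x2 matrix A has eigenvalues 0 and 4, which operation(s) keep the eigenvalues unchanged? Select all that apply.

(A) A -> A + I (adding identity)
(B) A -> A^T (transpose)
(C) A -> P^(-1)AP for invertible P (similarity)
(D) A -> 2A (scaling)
B and C

Eigenvalues are preserved by:
1. Similarity transformations: A -> P^(-1)AP (same characteristic polynomial)
2. Transpose: A^T has the same eigenvalues as A

Eigenvalues are NOT preserved by:
- Adding identity: eigenvalues become 0+1, 4+1
- Scaling: eigenvalues become 0, 8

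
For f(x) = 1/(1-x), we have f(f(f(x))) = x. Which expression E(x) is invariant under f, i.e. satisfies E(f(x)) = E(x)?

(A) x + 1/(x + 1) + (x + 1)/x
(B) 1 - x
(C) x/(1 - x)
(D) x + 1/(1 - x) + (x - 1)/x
D

Replace x by f(x) = 1/(1 - x) in each option and simplify. As a quick numerical cross-check, also compare E(5) with E(f(5)) = E(-1/4).

(A) x + 1/(x + 1) + (x + 1)/x  ->  (1/(1 - x)) + 1/((1/(1 - x)) + 1) + ((1/(1 - x)) + 1)/(1/(1 - x)) = (-x^3 + 6x^2 - 11x + 7)/(x^2 - 3x + 2); check: E(5) = 191/30 but E(-1/4) = -23/12.   [not invariant]
(B) 1 - x  ->  1 - (1/(1 - x)) = x/(x - 1); check: E(5) = -4 but E(-1/4) = 5/4.   [not invariant]
(C) x/(1 - x)  ->  (1/(1 - x))/(1 - (1/(1 - x))) = -1/x; check: E(5) = -5/4 but E(-1/4) = -1/5.   [not invariant]
(D) x + 1/(1 - x) + (x - 1)/x  ->  (1/(1 - x)) + 1/(1 - (1/(1 - x))) + ((1/(1 - x)) - 1)/(1/(1 - x)), which simplifies back to x + 1/(1 - x) + (x - 1)/x; check: E(5) = 111/20, E(-1/4) = 111/20.   [invariant]

Only (D) is unchanged. Indeed f(f(x)) = 1/(1 - 1/(1-x)) = (1-x)/(-x) = (x-1)/x, so E(x) = x + f(x) + f(f(x)) is the sum over the whole 3-cycle; applying f just permutes the three terms cyclically (x -> f(x) -> f(f(x)) -> x), leaving the sum unchanged.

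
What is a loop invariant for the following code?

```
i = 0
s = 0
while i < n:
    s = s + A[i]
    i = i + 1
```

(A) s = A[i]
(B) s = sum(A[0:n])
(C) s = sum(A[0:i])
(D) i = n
C

A loop invariant must hold before the first iteration and be re-established by every execution of the body.

(C) s = sum(A[0:i]): Initially i = 0 and s = 0 = sum of the empty slice A[0:0]. If s = sum(A[0:i]) holds at the top of an iteration, the body sets s to sum(A[0:i]) + A[i] = sum(A[0:i+1]) and then i to i+1, so s = sum(A[0:i]) holds again. At exit i = n, giving s = sum(A[0:n]).

The other options fail:
(A) s = A[i]: after the first iteration s = A[0] but i = 1, so s = A[i] compares s with the wrong element (and fails in general).
(B) s = sum(A[0:n]): false before the loop (s = 0, not the full sum) -- it only becomes true at exit.
(D) i = n: false initially (i = 0); it is the exit condition, not an invariant.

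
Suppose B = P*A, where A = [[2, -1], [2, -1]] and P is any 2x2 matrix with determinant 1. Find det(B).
0

By the multiplicative property of determinants, det(B) = det(P*A) = det(P) * det(A) = det(A),
so the determinant is invariant under multiplication by any determinant-1 matrix; we just need det(A).

det(A) = (2)(-1) - (-1)(2) = -2 - (-2) = 0

Therefore det(B) = 1 * 0 = 0.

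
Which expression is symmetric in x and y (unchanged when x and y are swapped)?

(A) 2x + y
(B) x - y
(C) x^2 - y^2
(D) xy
D

A symmetric expression is unchanged when the variables are permuted; here the transformation to test is the swap (x, y) -> (y, x).
Substitute the transformed coordinates into each option and compare with the original:
(A) 2x + y  ->  2(y) + (x) = x + 2y   [differs from 2x + y: not invariant]
(B) x - y  ->  (y) - (x) = -x + y   [differs from x - y: not invariant]
(C) x^2 - y^2  ->  (y)^2 - (x)^2 = -x^2 + y^2   [differs from x^2 - y^2: not invariant]
(D) xy  ->  (y)(x) = xy   [equals xy: invariant]

Only option (D), xy, is unchanged by the transformation.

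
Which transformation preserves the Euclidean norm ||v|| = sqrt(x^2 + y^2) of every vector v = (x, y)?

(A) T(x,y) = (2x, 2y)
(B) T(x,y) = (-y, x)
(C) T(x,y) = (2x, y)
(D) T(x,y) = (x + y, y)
B

A transformation preserves a norm if ||T(v)|| = ||v|| for every v; a single vector where the norm changes rules an option out.

(A) T(x,y) = (2x, 2y): v = (1, 0) has norm sqrt((1)^2 + (0)^2) = 1, but T(v) = (2, 0) has norm 2 -- not preserved.
(B) T(x,y) = (-y, x): preserves the norm -- it is an orthogonal map (a rotation/reflection), and (-y)^2 + (x)^2 simplifies to x^2 + y^2.
(C) T(x,y) = (2x, y): v = (1, 0) has norm sqrt((1)^2 + (0)^2) = 1, but T(v) = (2, 0) has norm 2 -- not preserved.
(D) T(x,y) = (x + y, y): v = (0, 1) has norm sqrt((0)^2 + (1)^2) = 1, but T(v) = (1, 1) has norm sqrt(2) -- not preserved.

Therefore the answer is (B).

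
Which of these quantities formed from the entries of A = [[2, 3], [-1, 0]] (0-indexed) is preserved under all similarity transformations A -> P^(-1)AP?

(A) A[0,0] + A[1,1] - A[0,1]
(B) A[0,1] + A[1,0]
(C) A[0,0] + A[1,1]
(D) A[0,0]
C

A[0,0] + A[1,1] is the trace of A. By the cyclic property of the trace, tr(P^(-1)AP) = tr(APP^(-1)) = tr(A), so it is the same for every matrix similar to A.

The other combinations are not similarity invariants. For example, take P = [[2, 1], [1, 1]] (det P = 1), so P^(-1) = [[1, -1], [-1, 2]] and
B = P^(-1)AP = [[9, 6], [-11, -7]].
Evaluating each option on A and on B:
(A) A[0,0] + A[1,1] - A[0,1]: -1 for A, -4 for B -> changes
(B) A[0,1] + A[1,0]: 2 for A, -5 for B -> changes
(C) A[0,0] + A[1,1]: 2 for A, 2 for B -> unchanged
(D) A[0,0]: 2 for A, 9 for B -> changes

Only (C) A[0,0] + A[1,1] = 2 survives (and it does so for every P, not just this one), so it is the invariant.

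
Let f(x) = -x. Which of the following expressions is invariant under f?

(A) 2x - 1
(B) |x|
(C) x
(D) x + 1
B

For f(x) = -x:
Applying f replaces x by -x. Since |-x| = |x|, the absolute value is unchanged by f, whereas x -> -x, 2x - 1 -> -2x - 1 and x + 1 -> -x + 1 all change.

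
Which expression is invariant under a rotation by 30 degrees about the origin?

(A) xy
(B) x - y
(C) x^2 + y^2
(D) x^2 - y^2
C

A rotation by 30 degrees sends (x, y) to (sqrt(3)x/2 - y/2, x/2 + sqrt(3)y/2).
Substitute the transformed coordinates into each option and compare with the original:
(A) xy  ->  (sqrt(3)x/2 - y/2)(x/2 + sqrt(3)y/2) = sqrt(3)x^2/4 + xy/2 - sqrt(3)y^2/4   [differs from xy: not invariant]
(B) x - y  ->  (sqrt(3)x/2 - y/2) - (x/2 + sqrt(3)y/2) = -x/2 + sqrt(3)x/2 - sqrt(3)y/2 - y/2   [differs from x - y: not invariant]
(C) x^2 + y^2  ->  (sqrt(3)x/2 - y/2)^2 + (x/2 + sqrt(3)y/2)^2 = x^2 + y^2   [equals x^2 + y^2: invariant]
(D) x^2 - y^2  ->  (sqrt(3)x/2 - y/2)^2 - (x/2 + sqrt(3)y/2)^2 = x^2/2 - sqrt(3)xy - y^2/2   [differs from x^2 - y^2: not invariant]

Only option (C), x^2 + y^2, is unchanged by the transformation.
Geometrically, x^2 + y^2 is the squared distance from the origin, which every rotation about the origin preserves.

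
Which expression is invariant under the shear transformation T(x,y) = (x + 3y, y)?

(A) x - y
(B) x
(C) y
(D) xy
C

Under the shear T(x,y) = (x + 3y, y):
Substitute the transformed coordinates into each option and compare with the original:
(A) x - y  ->  (x + 3y) - (y) = x + 2y   [differs from x - y: not invariant]
(B) x  ->  (x + 3y) = x + 3y   [differs from x: not invariant]
(C) y  ->  (y) = y   [equals y: invariant]
(D) xy  ->  (x + 3y)(y) = xy + 3y^2   [differs from xy: not invariant]

Only option (C), y, is unchanged by the transformation.
A horizontal shear moves points parallel to the x-axis, so the y-coordinate (and any function of y alone) is unchanged.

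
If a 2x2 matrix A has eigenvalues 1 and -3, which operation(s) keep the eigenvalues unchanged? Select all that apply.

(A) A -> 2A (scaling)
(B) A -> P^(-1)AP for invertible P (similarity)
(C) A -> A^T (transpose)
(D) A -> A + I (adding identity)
B and C

Eigenvalues are preserved by:
1. Similarity transformations: A -> P^(-1)AP (same characteristic polynomial)
2. Transpose: A^T has the same eigenvalues as A

Eigenvalues are NOT preserved by:
- Adding identity: eigenvalues become 1+1, -3+1
- Scaling: eigenvalues become 2, -6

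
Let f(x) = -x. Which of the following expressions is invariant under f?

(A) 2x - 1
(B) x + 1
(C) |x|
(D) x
C

For f(x) = -x:
Applying f replaces x by -x. Since |-x| = |x|, the absolute value is unchanged by f, whereas x -> -x, 2x - 1 -> -2x - 1 and x + 1 -> -x + 1 all change.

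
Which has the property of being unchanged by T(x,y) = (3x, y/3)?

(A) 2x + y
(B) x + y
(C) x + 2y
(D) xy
D

An expression E(x,y) is invariant under T if E(T(x,y)) = E(x,y). Here T(x,y) = (3x, y/3).
Substitute the transformed coordinates into each option and compare with the original:
(A) 2x + y  ->  2(3x) + (y/3) = 6x + y/3   [differs from 2x + y: not invariant]
(B) x + y  ->  (3x) + (y/3) = 3x + y/3   [differs from x + y: not invariant]
(C) x + 2y  ->  (3x) + 2(y/3) = 3x + 2y/3   [differs from x + 2y: not invariant]
(D) xy  ->  (3x)(y/3) = xy   [equals xy: invariant]

Only option (D), xy, is unchanged by the transformation.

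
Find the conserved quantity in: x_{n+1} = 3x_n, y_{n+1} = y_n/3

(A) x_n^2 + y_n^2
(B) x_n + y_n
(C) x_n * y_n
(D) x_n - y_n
C

For the recurrence x_{n+1} = 3x_n, y_{n+1} = y_n/3:

x_{n+1} * y_{n+1} = (3x_n) * (y_n/3) = x_n * y_n
The product is conserved.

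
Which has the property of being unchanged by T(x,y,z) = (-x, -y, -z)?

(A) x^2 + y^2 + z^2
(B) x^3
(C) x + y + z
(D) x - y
A

Apply T(x,y,z) = (-x, -y, -z) to each option, i.e. replace (x, y, z) by the transformed coordinates.
Substitute the transformed coordinates into each option and compare with the original:
(A) x^2 + y^2 + z^2  ->  (-x)^2 + (-y)^2 + (-z)^2 = x^2 + y^2 + z^2   [equals x^2 + y^2 + z^2: invariant]
(B) x^3  ->  (-x)^3 = -x^3   [differs from x^3: not invariant]
(C) x + y + z  ->  (-x) + (-y) + (-z) = -x - y - z   [differs from x + y + z: not invariant]
(D) x - y  ->  (-x) - (-y) = -x + y   [differs from x - y: not invariant]

Only option (A), x^2 + y^2 + z^2, is unchanged by the transformation.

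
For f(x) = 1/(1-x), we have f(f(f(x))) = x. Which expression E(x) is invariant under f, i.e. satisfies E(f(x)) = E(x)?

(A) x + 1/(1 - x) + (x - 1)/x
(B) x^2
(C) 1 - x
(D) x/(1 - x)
A

Replace x by f(x) = 1/(1 - x) in each option and simplify. As a quick numerical cross-check, also compare E(4) with E(f(4)) = E(-1/3).

(A) x + 1/(1 - x) + (x - 1)/x  ->  (1/(1 - x)) + 1/(1 - (1/(1 - x))) + ((1/(1 - x)) - 1)/(1/(1 - x)), which simplifies back to x + 1/(1 - x) + (x - 1)/x; check: E(4) = 53/12, E(-1/3) = 53/12.   [invariant]
(B) x^2  ->  (1/(1 - x))^2 = (x - 1)^(-2); check: E(4) = 16 but E(-1/3) = 1/9.   [not invariant]
(C) 1 - x  ->  1 - (1/(1 - x)) = x/(x - 1); check: E(4) = -3 but E(-1/3) = 4/3.   [not invariant]
(D) x/(1 - x)  ->  (1/(1 - x))/(1 - (1/(1 - x))) = -1/x; check: E(4) = -4/3 but E(-1/3) = -1/4.   [not invariant]

Only (A) is unchanged. Indeed f(f(x)) = 1/(1 - 1/(1-x)) = (1-x)/(-x) = (x-1)/x, so E(x) = x + f(x) + f(f(x)) is the sum over the whole 3-cycle; applying f just permutes the three terms cyclically (x -> f(x) -> f(f(x)) -> x), leaving the sum unchanged.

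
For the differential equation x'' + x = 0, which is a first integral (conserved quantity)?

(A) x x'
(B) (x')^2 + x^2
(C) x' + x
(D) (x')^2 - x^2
B

A first integral I satisfies dI/dt = 0 along every solution. Differentiate each option and use the equation of motion:
(A) d/dt[x x'] = (x')^2 + x x'' = (x')^2 - x^2, not identically 0
(B) d/dt[(x')^2 + x^2] = 2x'x'' + 2x x' = 2x'(-x) + 2x x' = 0
(C) d/dt[x' + x] = x'' + x' = -x + x', not identically 0
(D) d/dt[(x')^2 - x^2] = 2x'x'' - 2x x' = -4x x', not identically 0

Only (B) has zero time-derivative. So the energy-like quantity (x')^2 + x^2 is the first integral.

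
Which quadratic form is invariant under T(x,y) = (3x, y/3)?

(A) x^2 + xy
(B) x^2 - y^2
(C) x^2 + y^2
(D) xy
D

T multiplies x by 3 and divides y by 3.
Substitute the transformed coordinates into each option and compare with the original:
(A) x^2 + xy  ->  (3x)^2 + (3x)(y/3) = 9x^2 + xy   [differs from x^2 + xy: not invariant]
(B) x^2 - y^2  ->  (3x)^2 - (y/3)^2 = 9x^2 - y^2/9   [differs from x^2 - y^2: not invariant]
(C) x^2 + y^2  ->  (3x)^2 + (y/3)^2 = 9x^2 + y^2/9   [differs from x^2 + y^2: not invariant]
(D) xy  ->  (3x)(y/3) = xy   [equals xy: invariant]

Only option (D), xy, is unchanged by the transformation.
The factors 3 and 1/3 cancel only in the pure product xy.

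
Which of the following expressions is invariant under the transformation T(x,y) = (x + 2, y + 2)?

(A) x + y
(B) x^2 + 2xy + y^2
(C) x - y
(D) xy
C

An expression E(x,y) is invariant under T if E(T(x,y)) = E(x,y). Here T(x,y) = (x + 2, y + 2).
Substitute the transformed coordinates into each option and compare with the original:
(A) x + y  ->  (x + 2) + (y + 2) = x + y + 4   [differs from x + y: not invariant]
(B) x^2 + 2xy + y^2  ->  (x + 2)^2 + 2(x + 2)(y + 2) + (y + 2)^2 = x^2 + 2xy + 8x + y^2 + 8y + 16   [differs from x^2 + 2xy + y^2: not invariant]
(C) x - y  ->  (x + 2) - (y + 2) = x - y   [equals x - y: invariant]
(D) xy  ->  (x + 2)(y + 2) = xy + 2x + 2y + 4   [differs from xy: not invariant]

Only option (C), x - y, is unchanged by the transformation.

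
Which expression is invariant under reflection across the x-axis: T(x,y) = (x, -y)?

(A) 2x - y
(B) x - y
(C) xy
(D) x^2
D

The map is reflection across the x-axis: T(x,y) = (x, -y).
Substitute the transformed coordinates into each option and compare with the original:
(A) 2x - y  ->  2(x) - (-y) = 2x + y   [differs from 2x - y: not invariant]
(B) x - y  ->  (x) - (-y) = x + y   [differs from x - y: not invariant]
(C) xy  ->  (x)(-y) = -xy   [differs from xy: not invariant]
(D) x^2  ->  (x)^2 = x^2   [equals x^2: invariant]

Only option (D), x^2, is unchanged by the transformation.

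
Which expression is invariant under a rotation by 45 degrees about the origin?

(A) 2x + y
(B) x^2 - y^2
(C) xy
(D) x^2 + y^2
D

A rotation by 45 degrees sends (x, y) to (sqrt(2)x/2 - sqrt(2)y/2, sqrt(2)x/2 + sqrt(2)y/2).
Substitute the transformed coordinates into each option and compare with the original:
(A) 2x + y  ->  2(sqrt(2)x/2 - sqrt(2)y/2) + (sqrt(2)x/2 + sqrt(2)y/2) = 3sqrt(2)x/2 - sqrt(2)y/2   [differs from 2x + y: not invariant]
(B) x^2 - y^2  ->  (sqrt(2)x/2 - sqrt(2)y/2)^2 - (sqrt(2)x/2 + sqrt(2)y/2)^2 = -2xy   [differs from x^2 - y^2: not invariant]
(C) xy  ->  (sqrt(2)x/2 - sqrt(2)y/2)(sqrt(2)x/2 + sqrt(2)y/2) = x^2/2 - y^2/2   [differs from xy: not invariant]
(D) x^2 + y^2  ->  (sqrt(2)x/2 - sqrt(2)y/2)^2 + (sqrt(2)x/2 + sqrt(2)y/2)^2 = x^2 + y^2   [equals x^2 + y^2: invariant]

Only option (D), x^2 + y^2, is unchanged by the transformation.
Geometrically, x^2 + y^2 is the squared distance from the origin, which every rotation about the origin preserves.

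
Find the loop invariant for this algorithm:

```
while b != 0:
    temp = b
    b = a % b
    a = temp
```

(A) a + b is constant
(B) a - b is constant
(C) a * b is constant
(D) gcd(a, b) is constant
D

A loop invariant must hold before the first iteration and be re-established by every execution of the body.

(D) gcd(a, b) is constant: One iteration replaces (a, b) by (b, a mod b). Since a mod b = a - q*b for an integer q, any common divisor of a and b divides b and a mod b, and conversely; hence gcd(b, a mod b) = gcd(a, b). For instance (31, 10) -> (10, 1) keeps gcd = 1. At exit b = 0 and a = gcd of the original inputs.

The other options fail:
(A) a + b is constant: e.g. (a, b) = (31, 10) -> (10, 1): the sum goes from 41 to 11.
(B) a - b is constant: e.g. (a, b) = (31, 10) -> (10, 1): the difference goes from 21 to 9.
(C) a * b is constant: e.g. (a, b) = (31, 10) -> (10, 1): the product goes from 310 to 10.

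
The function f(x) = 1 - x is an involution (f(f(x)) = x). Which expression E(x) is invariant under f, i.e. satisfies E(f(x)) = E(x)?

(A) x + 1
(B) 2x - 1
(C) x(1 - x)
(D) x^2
C

Replace x by f(x) = 1 - x in each option and simplify. As a quick numerical cross-check, also compare E(4) with E(f(4)) = E(-3).

(A) x + 1  ->  (1 - x) + 1 = 2 - x; check: E(4) = 5 but E(-3) = -2.   [not invariant]
(B) 2x - 1  ->  2(1 - x) - 1 = 1 - 2x; check: E(4) = 7 but E(-3) = -7.   [not invariant]
(C) x(1 - x)  ->  (1 - x)(1 - (1 - x)), which simplifies back to x(1 - x); check: E(4) = -12, E(-3) = -12.   [invariant]
(D) x^2  ->  (1 - x)^2 = (x - 1)^2; check: E(4) = 16 but E(-3) = 9.   [not invariant]

Only (C) is unchanged. E is symmetric under swapping x with f(x) = 1 - x, which is exactly what an involution does.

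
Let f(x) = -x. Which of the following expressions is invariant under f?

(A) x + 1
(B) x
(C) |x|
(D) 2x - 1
C

For f(x) = -x:
Applying f replaces x by -x. Since |-x| = |x|, the absolute value is unchanged by f, whereas x -> -x, 2x - 1 -> -2x - 1 and x + 1 -> -x + 1 all change.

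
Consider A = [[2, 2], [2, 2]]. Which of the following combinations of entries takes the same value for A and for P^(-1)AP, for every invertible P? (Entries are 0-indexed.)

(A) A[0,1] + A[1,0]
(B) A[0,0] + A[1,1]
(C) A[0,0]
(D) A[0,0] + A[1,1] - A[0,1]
B

A[0,0] + A[1,1] is the trace of A. By the cyclic property of the trace, tr(P^(-1)AP) = tr(APP^(-1)) = tr(A), so it is the same for every matrix similar to A.

The other combinations are not similarity invariants. For example, take P = [[2, 1], [1, 1]] (det P = 1), so P^(-1) = [[1, -1], [-1, 2]] and
B = P^(-1)AP = [[0, 0], [6, 4]].
Evaluating each option on A and on B:
(A) A[0,1] + A[1,0]: 4 for A, 6 for B -> changes
(B) A[0,0] + A[1,1]: 4 for A, 4 for B -> unchanged
(C) A[0,0]: 2 for A, 0 for B -> changes
(D) A[0,0] + A[1,1] - A[0,1]: 2 for A, 4 for B -> changes

Only (B) A[0,0] + A[1,1] = 4 survives (and it does so for every P, not just this one), so it is the invariant.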